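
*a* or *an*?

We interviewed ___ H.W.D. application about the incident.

an

The indefinite article is chosen by the initial *sound* of the following word, not its spelling.
The initialism *H.W.D.* is read letter by letter; the first letter, H, is pronounced /eɪtʃ/, which begins with a vowel sound.
So the article is *an*: We interviewed an H.W.D. application about the incident.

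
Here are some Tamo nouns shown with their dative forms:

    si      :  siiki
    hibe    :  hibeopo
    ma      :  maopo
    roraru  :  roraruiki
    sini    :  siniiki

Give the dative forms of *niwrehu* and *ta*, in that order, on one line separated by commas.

Looking at the last vowel of each stem: -iki when the last vowel of the stem is a high vowel (*si*, *roraru*, *sini*); -opo when the last vowel of the stem is a non-high vowel (*hibe*, *ma*).
*niwrehu*: last vowel = /u/, a high vowel → -iki → *niwrehuiki*.
*ta*: last vowel = /a/, a non-high vowel → -opo → *taopo*.

niwrehuiki, taopo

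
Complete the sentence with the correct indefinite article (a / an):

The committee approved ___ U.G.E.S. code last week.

a

The indefinite article is chosen by the initial *sound* of the following word, not its spelling.
The initialism *U.G.E.S.* is read letter by letter; the first letter, U, is pronounced /juː/, which begins with a consonant sound.
So the article is *a*: The committee approved a U.G.E.S. code last week.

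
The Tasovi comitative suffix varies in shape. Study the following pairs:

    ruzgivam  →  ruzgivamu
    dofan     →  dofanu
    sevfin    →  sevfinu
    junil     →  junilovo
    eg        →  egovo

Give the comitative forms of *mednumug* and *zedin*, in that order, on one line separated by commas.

The suffix is conditioned by the final consonant: -u when the stem ends in a nasal (*ruzgivam*, *dofan*, *sevfin*); -ovo when the stem ends in a non-nasal consonant (*junil*, *eg*).
Since the final consonant of *mednumug* is /g/ (non-nasal), it takes -ovo, giving *mednumugovo*.
*zedin* — final consonant /n/ (a nasal) → -u → *zedinu*.

mednumugovo, zedinu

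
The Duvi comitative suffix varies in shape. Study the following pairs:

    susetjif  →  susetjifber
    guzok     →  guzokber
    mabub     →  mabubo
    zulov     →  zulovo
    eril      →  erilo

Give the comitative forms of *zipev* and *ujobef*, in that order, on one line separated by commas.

zipevo, ujobefber

The suffix is conditioned by the final consonant: -ber when the stem ends in a voiceless consonant (*susetjif*, *guzok*); -o when the stem ends in a voiced consonant (*mabub*, *zulov*, *eril*).
*zipev*: final consonant = /v/, voiced → -o → *zipevo*.
The final consonant of *ujobef* is /f/, which is voiceless, so the suffix is -ber, giving *ujobefber*.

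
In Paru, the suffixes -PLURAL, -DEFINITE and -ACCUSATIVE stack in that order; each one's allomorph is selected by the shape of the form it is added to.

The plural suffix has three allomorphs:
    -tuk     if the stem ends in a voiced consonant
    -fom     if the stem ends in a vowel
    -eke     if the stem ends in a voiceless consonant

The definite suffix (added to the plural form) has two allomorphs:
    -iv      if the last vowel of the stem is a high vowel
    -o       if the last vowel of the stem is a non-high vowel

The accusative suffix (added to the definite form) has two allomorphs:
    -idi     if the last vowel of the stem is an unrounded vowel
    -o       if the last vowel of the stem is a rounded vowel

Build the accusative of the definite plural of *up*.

The final sound of *up* is /p/, which is a voiceless consonant, so the plural suffix is -eke, giving *upeke*.
The plural form *upeke*: last vowel = /e/, a non-high vowel → -o → *upekeo*.
The definite form *upekeo* — last vowel /o/ (a rounded vowel) → -o → *upekeoo*.

upekeoo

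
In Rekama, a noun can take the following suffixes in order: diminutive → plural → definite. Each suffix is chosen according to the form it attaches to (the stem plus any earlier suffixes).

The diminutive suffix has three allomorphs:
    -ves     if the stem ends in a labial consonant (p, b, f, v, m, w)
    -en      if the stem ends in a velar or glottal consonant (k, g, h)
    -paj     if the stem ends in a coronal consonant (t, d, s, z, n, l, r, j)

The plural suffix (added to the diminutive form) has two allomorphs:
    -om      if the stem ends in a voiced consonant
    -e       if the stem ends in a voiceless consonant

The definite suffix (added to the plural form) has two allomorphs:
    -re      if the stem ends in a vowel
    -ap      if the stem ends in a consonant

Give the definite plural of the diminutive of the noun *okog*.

okogenomap

Since the final consonant of *okog* is /g/ (velar/glottal), it takes -en, giving *okogen*.
The diminutive form *okogen* — final consonant /n/ (voiced) → -om → *okogenom*.
Since the final sound of the plural form *okogenom* is /m/ (a consonant), it takes -ap, giving *okogenomap*.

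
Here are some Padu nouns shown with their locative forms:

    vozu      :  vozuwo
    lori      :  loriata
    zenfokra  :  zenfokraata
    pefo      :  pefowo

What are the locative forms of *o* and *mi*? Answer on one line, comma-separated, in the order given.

owo, miata

The pattern is rounding harmony: -wo when the last vowel of the stem is a rounded vowel (*vozu*, *pefo*); -ata when the last vowel of the stem is an unrounded vowel (*lori*, *zenfokra*).
*o* — last vowel /o/ (a rounded vowel) → -wo → *owo*.
*mi*: last vowel = /i/, an unrounded vowel → -ata → *miata*.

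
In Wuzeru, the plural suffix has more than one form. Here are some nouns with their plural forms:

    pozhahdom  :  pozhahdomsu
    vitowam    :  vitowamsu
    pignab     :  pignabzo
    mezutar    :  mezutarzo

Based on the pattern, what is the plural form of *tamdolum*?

tamdolumsu

The alternation tracks the final consonant of the stem — -su when the stem ends in a nasal (*pozhahdom*, *vitowam*); -zo when the stem ends in a non-nasal consonant (*pignab*, *mezutar*).
Since the final consonant of *tamdolum* is /m/ (a nasal), it takes -su, giving *tamdolumsu*.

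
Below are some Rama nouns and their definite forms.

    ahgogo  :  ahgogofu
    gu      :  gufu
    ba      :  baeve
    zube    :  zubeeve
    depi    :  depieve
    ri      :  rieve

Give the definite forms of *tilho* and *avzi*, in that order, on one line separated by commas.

tilhofu, avzieve

The pattern is rounding harmony: -fu when the last vowel of the stem is a rounded vowel (*ahgogo*, *gu*); -eve when the last vowel of the stem is an unrounded vowel (*ba*, *zube*, *depi*, *ri*).
The last vowel of *tilho* is /o/, which is a rounded vowel, so the suffix is -fu, giving *tilhofu*.
The last vowel of *avzi* is /i/, which is an unrounded vowel, so the suffix is -eve, giving *avzieve*.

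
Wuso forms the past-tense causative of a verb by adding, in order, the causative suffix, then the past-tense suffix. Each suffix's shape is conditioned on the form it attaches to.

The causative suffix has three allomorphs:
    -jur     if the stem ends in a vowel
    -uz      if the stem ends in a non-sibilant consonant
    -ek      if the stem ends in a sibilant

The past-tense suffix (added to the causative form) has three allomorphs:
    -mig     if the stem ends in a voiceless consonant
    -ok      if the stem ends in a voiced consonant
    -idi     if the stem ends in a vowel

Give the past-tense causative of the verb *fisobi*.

fisobijurok

*fisobi* — final sound /i/ (a vowel) → -jur → *fisobijur*.
The causative form *fisobijur*: final sound = /r/, a voiced consonant → -ok → *fisobijurok*.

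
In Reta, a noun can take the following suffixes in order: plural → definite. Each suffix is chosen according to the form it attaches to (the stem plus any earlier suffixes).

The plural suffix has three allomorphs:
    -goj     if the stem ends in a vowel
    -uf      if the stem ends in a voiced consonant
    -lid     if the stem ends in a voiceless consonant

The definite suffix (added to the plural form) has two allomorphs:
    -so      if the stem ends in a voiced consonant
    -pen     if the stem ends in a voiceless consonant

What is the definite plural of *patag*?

*patag*: final sound = /g/, a voiced consonant → -uf → *pataguf*.
The plural form *pataguf* — final consonant /f/ (voiceless) → -pen → *patagufpen*.

patagufpen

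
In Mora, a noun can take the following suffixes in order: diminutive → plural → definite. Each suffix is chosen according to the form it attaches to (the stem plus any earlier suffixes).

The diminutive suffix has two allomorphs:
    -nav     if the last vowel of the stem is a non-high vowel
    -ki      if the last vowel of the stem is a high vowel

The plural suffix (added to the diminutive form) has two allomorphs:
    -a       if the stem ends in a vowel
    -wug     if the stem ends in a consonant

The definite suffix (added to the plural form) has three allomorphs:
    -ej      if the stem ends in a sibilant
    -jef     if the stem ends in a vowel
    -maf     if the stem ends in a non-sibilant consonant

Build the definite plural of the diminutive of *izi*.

The last vowel of *izi* is /i/, which is a high vowel, so the diminutive suffix is -ki, giving *iziki*.
The diminutive form *iziki* — final sound /i/ (a vowel) → -a → *izikia*.
The final sound of the plural form *izikia* is /a/, which is a vowel, so the definite suffix is -jef, giving *izikiajef*.

izikiajef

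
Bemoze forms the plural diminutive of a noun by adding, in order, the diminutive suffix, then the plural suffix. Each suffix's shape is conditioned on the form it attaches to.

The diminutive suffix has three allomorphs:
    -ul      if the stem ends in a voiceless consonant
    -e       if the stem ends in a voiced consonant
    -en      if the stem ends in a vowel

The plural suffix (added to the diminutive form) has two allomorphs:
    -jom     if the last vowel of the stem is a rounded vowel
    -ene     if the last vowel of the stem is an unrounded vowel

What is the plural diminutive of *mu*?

muenene

*mu* — final sound /u/ (a vowel) → -en → *muen*.
Since the last vowel of the diminutive form *muen* is /e/ (an unrounded vowel), it takes -ene, giving *muenene*.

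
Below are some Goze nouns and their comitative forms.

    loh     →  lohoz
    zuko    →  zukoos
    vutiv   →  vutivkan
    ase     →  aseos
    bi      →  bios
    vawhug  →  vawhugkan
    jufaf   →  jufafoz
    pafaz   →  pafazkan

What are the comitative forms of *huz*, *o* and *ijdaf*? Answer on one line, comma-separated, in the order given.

huzkan, oos, ijdafoz

The alternation tracks the final sound of the stem — -oz when the stem ends in a voiceless consonant (*loh*, *jufaf*); -kan when the stem ends in a voiced consonant (*vutiv*, *vawhug*, *pafaz*); -os when the stem ends in a vowel (*zuko*, *ase*, *bi*).
The final sound of *huz* is /z/, which is a voiced consonant, so the suffix is -kan, giving *huzkan*.
Since the final sound of *o* is /o/ (a vowel), it takes -os, giving *oos*.
The final sound of *ijdaf* is /f/, which is a voiceless consonant, so the suffix is -oz, giving *ijdafoz*.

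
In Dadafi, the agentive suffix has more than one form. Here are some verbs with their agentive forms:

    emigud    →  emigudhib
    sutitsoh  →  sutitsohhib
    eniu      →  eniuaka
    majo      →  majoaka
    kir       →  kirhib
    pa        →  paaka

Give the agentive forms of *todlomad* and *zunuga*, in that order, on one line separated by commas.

Looking at the final sound of each stem: -hib when the stem ends in a consonant (*emigud*, *sutitsoh*, *kir*); -aka when the stem ends in a vowel (*eniu*, *majo*, *pa*).
*todlomad*: final sound = /d/, a consonant → -hib → *todlomadhib*.
*zunuga*: final sound = /a/, a vowel → -aka → *zunugaaka*.

todlomadhib, zunugaaka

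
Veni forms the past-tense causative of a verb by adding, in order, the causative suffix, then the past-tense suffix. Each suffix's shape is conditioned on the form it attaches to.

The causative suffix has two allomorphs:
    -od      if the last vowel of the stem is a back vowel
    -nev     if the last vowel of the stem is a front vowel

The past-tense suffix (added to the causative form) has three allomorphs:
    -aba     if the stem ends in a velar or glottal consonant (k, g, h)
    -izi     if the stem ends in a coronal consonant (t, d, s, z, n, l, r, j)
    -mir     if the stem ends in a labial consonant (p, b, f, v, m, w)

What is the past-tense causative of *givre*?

givrenevmir

Since the last vowel of *givre* is /e/ (a front vowel), it takes -nev, giving *givrenev*.
Since the final consonant of the causative form *givrenev* is /v/ (labial), it takes -mir, giving *givrenevmir*.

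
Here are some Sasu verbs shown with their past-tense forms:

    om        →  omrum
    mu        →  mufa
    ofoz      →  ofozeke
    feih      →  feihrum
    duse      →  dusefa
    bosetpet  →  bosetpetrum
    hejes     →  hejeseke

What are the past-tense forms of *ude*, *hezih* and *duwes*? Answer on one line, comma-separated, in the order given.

The alternation tracks the final sound of the stem — -eke when the stem ends in a sibilant (*ofoz*, *hejes*); -rum when the stem ends in a non-sibilant consonant (*om*, *feih*, *bosetpet*); -fa when the stem ends in a vowel (*mu*, *duse*).
*ude*: final sound = /e/, a vowel → -fa → *udefa*.
The final sound of *hezih* is /h/, which is a non-sibilant consonant, so the suffix is -rum, giving *hezihrum*.
*duwes*: final sound = /s/, a sibilant → -eke → *duweseke*.

udefa, hezihrum, duweseke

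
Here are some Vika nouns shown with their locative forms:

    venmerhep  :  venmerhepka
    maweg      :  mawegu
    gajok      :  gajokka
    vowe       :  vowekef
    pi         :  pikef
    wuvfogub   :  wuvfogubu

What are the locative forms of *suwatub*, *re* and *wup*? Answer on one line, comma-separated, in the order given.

suwatubu, rekef, wupka

The alternation tracks the final sound of the stem — -ka when the stem ends in a voiceless consonant (*venmerhep*, *gajok*); -u when the stem ends in a voiced consonant (*maweg*, *wuvfogub*); -kef when the stem ends in a vowel (*vowe*, *pi*).
*suwatub*: final sound = /b/, a voiced consonant → -u → *suwatubu*.
The final sound of *re* is /e/, which is a vowel, so the suffix is -kef, giving *rekef*.
Since the final sound of *wup* is /p/ (a voiceless consonant), it takes -ka, giving *wupka*.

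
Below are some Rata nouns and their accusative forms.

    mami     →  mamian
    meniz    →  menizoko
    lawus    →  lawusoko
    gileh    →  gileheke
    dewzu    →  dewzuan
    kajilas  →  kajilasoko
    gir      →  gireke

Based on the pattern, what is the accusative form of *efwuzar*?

efwuzareke

The alternation tracks the final sound of the stem — -oko when the stem ends in a sibilant (*meniz*, *lawus*, *kajilas*); -eke when the stem ends in a non-sibilant consonant (*gileh*, *gir*); -an when the stem ends in a vowel (*mami*, *dewzu*).
*efwuzar* — final sound /r/ (a non-sibilant consonant) → -eke → *efwuzareke*.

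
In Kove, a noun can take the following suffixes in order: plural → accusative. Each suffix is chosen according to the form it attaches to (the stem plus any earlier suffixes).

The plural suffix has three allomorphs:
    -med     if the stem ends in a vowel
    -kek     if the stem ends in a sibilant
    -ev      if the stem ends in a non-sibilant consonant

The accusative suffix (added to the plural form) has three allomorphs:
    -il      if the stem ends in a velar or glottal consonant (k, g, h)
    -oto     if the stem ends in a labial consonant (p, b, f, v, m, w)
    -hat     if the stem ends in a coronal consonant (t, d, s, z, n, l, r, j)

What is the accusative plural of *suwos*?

The final sound of *suwos* is /s/, which is a sibilant, so the plural suffix is -kek, giving *suwoskek*.
Since the final consonant of the plural form *suwoskek* is /k/ (velar/glottal), it takes -il, giving *suwoskekil*.

suwoskekil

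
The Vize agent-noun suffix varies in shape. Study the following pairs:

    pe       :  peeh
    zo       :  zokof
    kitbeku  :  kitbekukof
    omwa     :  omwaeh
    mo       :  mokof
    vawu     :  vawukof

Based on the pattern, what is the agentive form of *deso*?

Looking at the last vowel of each stem: -kof when the last vowel of the stem is a rounded vowel (*zo*, *kitbeku*, *mo*, *vawu*); -eh when the last vowel of the stem is an unrounded vowel (*pe*, *omwa*).
*deso*: last vowel = /o/, a rounded vowel → -kof → *desokof*.

desokof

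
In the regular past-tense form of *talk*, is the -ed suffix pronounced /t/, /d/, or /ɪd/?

The stem *talk* ends in a voiceless consonant other than /t/.
The -ed suffix is realized as /ɪd/ after /t, d/; as /t/ after other voiceless consonants; and as /d/ after other voiced sounds.
So -ed on *talk* is pronounced /t/.

/t/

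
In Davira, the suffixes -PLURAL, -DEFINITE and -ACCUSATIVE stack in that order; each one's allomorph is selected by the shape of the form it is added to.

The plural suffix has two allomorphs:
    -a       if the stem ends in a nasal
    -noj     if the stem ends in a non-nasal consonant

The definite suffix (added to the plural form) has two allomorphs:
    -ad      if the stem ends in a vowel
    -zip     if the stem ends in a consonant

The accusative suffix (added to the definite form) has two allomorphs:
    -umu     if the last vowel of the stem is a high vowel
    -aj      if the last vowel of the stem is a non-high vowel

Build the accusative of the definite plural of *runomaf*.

runomafnojzipumu

Since the final consonant of *runomaf* is /f/ (non-nasal), it takes -noj, giving *runomafnoj*.
The plural form *runomafnoj* — final sound /j/ (a consonant) → -zip → *runomafnojzip*.
Since the last vowel of the definite form *runomafnojzip* is /i/ (a high vowel), it takes -umu, giving *runomafnojzipumu*.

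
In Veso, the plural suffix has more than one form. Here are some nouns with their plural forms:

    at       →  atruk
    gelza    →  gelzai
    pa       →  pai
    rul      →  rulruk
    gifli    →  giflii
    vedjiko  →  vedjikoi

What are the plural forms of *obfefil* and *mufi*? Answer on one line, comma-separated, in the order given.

obfefilruk, mufii

The pattern is consonant vs. vowel: -ruk when the stem ends in a consonant (*at*, *rul*); -i when the stem ends in a vowel (*gelza*, *pa*, *gifli*, *vedjiko*).
The final sound of *obfefil* is /l/, which is a consonant, so the suffix is -ruk, giving *obfefilruk*.
Since the final sound of *mufi* is /i/ (a vowel), it takes -i, giving *mufii*.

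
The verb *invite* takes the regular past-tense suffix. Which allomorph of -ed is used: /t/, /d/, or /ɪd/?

/ɪd/

The stem *invite* ends in /t/ or /d/.
The -ed suffix is realized as /ɪd/ after /t, d/; as /t/ after other voiceless consonants; and as /d/ after other voiced sounds.
So -ed on *invite* is pronounced /ɪd/.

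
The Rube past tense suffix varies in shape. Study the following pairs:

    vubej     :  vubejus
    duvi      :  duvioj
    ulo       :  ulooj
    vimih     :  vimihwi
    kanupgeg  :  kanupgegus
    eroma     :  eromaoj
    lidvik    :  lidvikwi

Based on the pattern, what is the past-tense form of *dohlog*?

The pattern is voicing of the final sound: -wi when the stem ends in a voiceless consonant (*vimih*, *lidvik*); -us when the stem ends in a voiced consonant (*vubej*, *kanupgeg*); -oj when the stem ends in a vowel (*duvi*, *ulo*, *eroma*).
Since the final sound of *dohlog* is /g/ (a voiced consonant), it takes -us, giving *dohlogus*.

dohlogus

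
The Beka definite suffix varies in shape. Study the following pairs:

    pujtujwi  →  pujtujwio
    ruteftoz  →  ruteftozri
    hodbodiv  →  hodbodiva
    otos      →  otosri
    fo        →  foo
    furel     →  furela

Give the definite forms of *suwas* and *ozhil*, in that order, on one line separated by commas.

suwasri, ozhila

The pattern is sibilance of the final sound: -ri when the stem ends in a sibilant (*ruteftoz*, *otos*); -a when the stem ends in a non-sibilant consonant (*hodbodiv*, *furel*); -o when the stem ends in a vowel (*pujtujwi*, *fo*).
*suwas*: final sound = /s/, a sibilant → -ri → *suwasri*.
Since the final sound of *ozhil* is /l/ (a non-sibilant consonant), it takes -a, giving *ozhila*.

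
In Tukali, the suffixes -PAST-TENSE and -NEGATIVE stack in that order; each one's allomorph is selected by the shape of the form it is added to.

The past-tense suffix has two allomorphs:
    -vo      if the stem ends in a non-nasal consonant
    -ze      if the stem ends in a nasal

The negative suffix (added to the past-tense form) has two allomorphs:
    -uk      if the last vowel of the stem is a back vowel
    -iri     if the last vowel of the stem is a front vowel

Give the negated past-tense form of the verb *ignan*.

ignanzeiri

Since the final consonant of *ignan* is /n/ (a nasal), it takes -ze, giving *ignanze*.
The past-tense form *ignanze*: last vowel = /e/, a front vowel → -iri → *ignanzeiri*.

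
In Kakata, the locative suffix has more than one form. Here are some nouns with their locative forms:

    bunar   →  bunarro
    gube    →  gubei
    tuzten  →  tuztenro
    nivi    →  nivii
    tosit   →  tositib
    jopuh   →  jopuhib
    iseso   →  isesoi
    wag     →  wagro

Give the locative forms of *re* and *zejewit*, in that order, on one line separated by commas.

rei, zejewitib

The alternation tracks the final sound of the stem — -ib when the stem ends in a voiceless consonant (*tosit*, *jopuh*); -ro when the stem ends in a voiced consonant (*bunar*, *tuzten*, *wag*); -i when the stem ends in a vowel (*gube*, *nivi*, *iseso*).
Since the final sound of *re* is /e/ (a vowel), it takes -i, giving *rei*.
*zejewit*: final sound = /t/, a voiceless consonant → -ib → *zejewitib*.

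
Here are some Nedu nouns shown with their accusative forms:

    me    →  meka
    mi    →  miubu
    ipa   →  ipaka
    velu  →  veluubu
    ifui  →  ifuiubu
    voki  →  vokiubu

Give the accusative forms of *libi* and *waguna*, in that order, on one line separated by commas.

libiubu, wagunaka

The pattern is height harmony: -ubu when the last vowel of the stem is a high vowel (*mi*, *velu*, *ifui*, *voki*); -ka when the last vowel of the stem is a non-high vowel (*me*, *ipa*).
*libi*: last vowel = /i/, a high vowel → -ubu → *libiubu*.
*waguna*: last vowel = /a/, a non-high vowel → -ka → *wagunaka*.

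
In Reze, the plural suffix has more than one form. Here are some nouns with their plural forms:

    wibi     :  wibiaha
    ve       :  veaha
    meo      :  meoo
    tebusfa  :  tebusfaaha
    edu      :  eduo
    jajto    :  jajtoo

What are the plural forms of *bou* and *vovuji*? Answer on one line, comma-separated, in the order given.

The suffix is conditioned by the last vowel: -o when the last vowel of the stem is a rounded vowel (*meo*, *edu*, *jajto*); -aha when the last vowel of the stem is an unrounded vowel (*wibi*, *ve*, *tebusfa*).
*bou* — last vowel /u/ (a rounded vowel) → -o → *bouo*.
Since the last vowel of *vovuji* is /i/ (an unrounded vowel), it takes -aha, giving *vovujiaha*.

bouo, vovujiaha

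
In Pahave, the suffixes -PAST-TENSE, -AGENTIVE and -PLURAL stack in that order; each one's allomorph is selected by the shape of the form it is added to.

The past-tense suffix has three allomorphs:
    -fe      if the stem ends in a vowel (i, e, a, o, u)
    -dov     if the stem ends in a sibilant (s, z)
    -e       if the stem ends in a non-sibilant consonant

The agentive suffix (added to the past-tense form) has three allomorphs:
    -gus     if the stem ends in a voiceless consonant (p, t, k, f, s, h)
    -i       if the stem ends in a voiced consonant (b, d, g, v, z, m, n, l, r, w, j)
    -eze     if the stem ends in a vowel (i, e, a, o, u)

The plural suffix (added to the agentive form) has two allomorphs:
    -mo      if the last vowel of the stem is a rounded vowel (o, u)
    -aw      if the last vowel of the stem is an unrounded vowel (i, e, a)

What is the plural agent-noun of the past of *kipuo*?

*kipuo* — final sound /o/ (a vowel) → -fe → *kipuofe*.
The final sound of the past-tense form *kipuofe* is /e/, which is a vowel, so the agentive suffix is -eze, giving *kipuofeeze*.
The last vowel of the agentive form *kipuofeeze* is /e/, which is an unrounded vowel, so the plural suffix is -aw, giving *kipuofeezeaw*.

kipuofeezeaw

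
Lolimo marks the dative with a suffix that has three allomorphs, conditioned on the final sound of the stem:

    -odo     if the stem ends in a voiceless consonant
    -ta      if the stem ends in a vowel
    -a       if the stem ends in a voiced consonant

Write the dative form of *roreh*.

rorehodo

*roreh*: final sound = /h/, a voiceless consonant → -odo → *rorehodo*.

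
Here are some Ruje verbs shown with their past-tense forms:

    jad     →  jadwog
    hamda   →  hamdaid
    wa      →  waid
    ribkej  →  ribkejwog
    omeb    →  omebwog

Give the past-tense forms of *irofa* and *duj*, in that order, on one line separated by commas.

The suffix is conditioned by the final sound: -wog when the stem ends in a consonant (*jad*, *ribkej*, *omeb*); -id when the stem ends in a vowel (*hamda*, *wa*).
The final sound of *irofa* is /a/, which is a vowel, so the suffix is -id, giving *irofaid*.
*duj*: final sound = /j/, a consonant → -wog → *dujwog*.

irofaid, dujwog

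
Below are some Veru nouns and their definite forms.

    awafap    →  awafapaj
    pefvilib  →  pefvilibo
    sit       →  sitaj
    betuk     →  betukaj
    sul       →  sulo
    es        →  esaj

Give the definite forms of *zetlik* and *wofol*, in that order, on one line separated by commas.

zetlikaj, wofolo

The suffix is conditioned by the final consonant: -aj when the stem ends in a voiceless consonant (*awafap*, *sit*, *betuk*, *es*); -o when the stem ends in a voiced consonant (*pefvilib*, *sul*).
Since the final consonant of *zetlik* is /k/ (voiceless), it takes -aj, giving *zetlikaj*.
Since the final consonant of *wofol* is /l/ (voiced), it takes -o, giving *wofolo*.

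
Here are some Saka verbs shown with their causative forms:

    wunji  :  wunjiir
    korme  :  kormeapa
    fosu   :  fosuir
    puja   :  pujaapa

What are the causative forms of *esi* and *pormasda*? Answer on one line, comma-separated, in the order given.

The alternation tracks the last vowel of the stem — -ir when the last vowel of the stem is a high vowel (*wunji*, *fosu*); -apa when the last vowel of the stem is a non-high vowel (*korme*, *puja*).
Since the last vowel of *esi* is /i/ (a high vowel), it takes -ir, giving *esiir*.
The last vowel of *pormasda* is /a/, which is a non-high vowel, so the suffix is -apa, giving *pormasdaapa*.

esiir, pormasdaapa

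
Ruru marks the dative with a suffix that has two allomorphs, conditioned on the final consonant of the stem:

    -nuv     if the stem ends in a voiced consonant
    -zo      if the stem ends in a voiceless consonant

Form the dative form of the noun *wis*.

*wis* — final consonant /s/ (voiceless) → -zo → *wiszo*.

wiszo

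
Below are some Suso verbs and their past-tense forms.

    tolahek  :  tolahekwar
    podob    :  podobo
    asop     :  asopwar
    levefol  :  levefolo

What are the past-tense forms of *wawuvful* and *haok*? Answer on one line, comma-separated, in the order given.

The pattern is voicing of the final consonant: -war when the stem ends in a voiceless consonant (*tolahek*, *asop*); -o when the stem ends in a voiced consonant (*podob*, *levefol*).
The final consonant of *wawuvful* is /l/, which is voiced, so the suffix is -o, giving *wawuvfulo*.
*haok*: final consonant = /k/, voiceless → -war → *haokwar*.

wawuvfulo, haokwar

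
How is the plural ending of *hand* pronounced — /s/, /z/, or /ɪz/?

The stem *hand* ends in a voiced non-sibilant sound.
The plural suffix surfaces as /ɪz/ after sibilants, /s/ after other voiceless consonants, and /z/ after other voiced sounds.
So the plural -s on *hand* is pronounced /z/.

/z/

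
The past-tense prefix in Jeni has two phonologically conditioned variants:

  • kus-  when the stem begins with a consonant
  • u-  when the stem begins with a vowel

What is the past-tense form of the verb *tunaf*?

*tunaf*: first sound = /t/, a consonant → kus- → *kustunaf*.

kustunaf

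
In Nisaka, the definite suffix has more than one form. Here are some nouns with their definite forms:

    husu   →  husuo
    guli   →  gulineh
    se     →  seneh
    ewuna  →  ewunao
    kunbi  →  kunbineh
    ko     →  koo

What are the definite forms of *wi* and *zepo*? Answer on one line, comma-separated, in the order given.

wineh, zepoo

The alternation tracks the last vowel of the stem — -neh when the last vowel of the stem is a front vowel (*guli*, *se*, *kunbi*); -o when the last vowel of the stem is a back vowel (*husu*, *ewuna*, *ko*).
Since the last vowel of *wi* is /i/ (a front vowel), it takes -neh, giving *wineh*.
The last vowel of *zepo* is /o/, which is a back vowel, so the suffix is -o, giving *zepoo*.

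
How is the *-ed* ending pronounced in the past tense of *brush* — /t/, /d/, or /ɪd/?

The stem *brush* ends in a voiceless consonant other than /t/.
The -ed suffix is realized as /ɪd/ after /t, d/; as /t/ after other voiceless consonants; and as /d/ after other voiced sounds.
So -ed on *brush* is pronounced /t/.

/t/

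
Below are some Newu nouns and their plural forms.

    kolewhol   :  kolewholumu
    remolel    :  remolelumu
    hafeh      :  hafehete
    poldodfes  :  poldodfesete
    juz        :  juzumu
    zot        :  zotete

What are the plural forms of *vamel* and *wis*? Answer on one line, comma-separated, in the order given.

The suffix is conditioned by the final consonant: -ete when the stem ends in a voiceless consonant (*hafeh*, *poldodfes*, *zot*); -umu when the stem ends in a voiced consonant (*kolewhol*, *remolel*, *juz*).
Since the final consonant of *vamel* is /l/ (voiced), it takes -umu, giving *vamelumu*.
Since the final consonant of *wis* is /s/ (voiceless), it takes -ete, giving *wisete*.

vamelumu, wisete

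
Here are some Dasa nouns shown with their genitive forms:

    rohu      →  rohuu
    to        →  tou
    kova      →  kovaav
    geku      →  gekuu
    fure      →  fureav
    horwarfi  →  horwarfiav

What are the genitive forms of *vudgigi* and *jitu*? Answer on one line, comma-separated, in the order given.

The suffix is conditioned by the last vowel: -u when the last vowel of the stem is a rounded vowel (*rohu*, *to*, *geku*); -av when the last vowel of the stem is an unrounded vowel (*kova*, *fure*, *horwarfi*).
*vudgigi* — last vowel /i/ (an unrounded vowel) → -av → *vudgigiav*.
The last vowel of *jitu* is /u/, which is a rounded vowel, so the suffix is -u, giving *jituu*.

vudgigiav, jituu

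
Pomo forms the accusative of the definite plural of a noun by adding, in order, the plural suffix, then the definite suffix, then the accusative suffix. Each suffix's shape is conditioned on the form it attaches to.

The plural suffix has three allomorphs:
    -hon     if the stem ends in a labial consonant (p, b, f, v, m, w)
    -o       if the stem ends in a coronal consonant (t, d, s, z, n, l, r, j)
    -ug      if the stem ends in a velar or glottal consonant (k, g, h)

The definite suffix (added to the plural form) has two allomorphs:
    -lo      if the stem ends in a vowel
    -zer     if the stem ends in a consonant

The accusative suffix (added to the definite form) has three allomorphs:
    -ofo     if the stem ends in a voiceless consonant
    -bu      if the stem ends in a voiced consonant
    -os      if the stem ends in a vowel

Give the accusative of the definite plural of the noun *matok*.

*matok*: final consonant = /k/, velar/glottal → -ug → *matokug*.
Since the final sound of the plural form *matokug* is /g/ (a consonant), it takes -zer, giving *matokugzer*.
The definite form *matokugzer*: final sound = /r/, a voiced consonant → -bu → *matokugzerbu*.

matokugzerbu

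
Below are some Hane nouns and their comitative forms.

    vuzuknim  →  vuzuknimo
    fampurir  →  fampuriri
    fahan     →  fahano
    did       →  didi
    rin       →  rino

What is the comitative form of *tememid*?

The pattern is nasality of the final consonant: -o when the stem ends in a nasal (*vuzuknim*, *fahan*, *rin*); -i when the stem ends in a non-nasal consonant (*fampurir*, *did*).
The final consonant of *tememid* is /d/, which is non-nasal, so the suffix is -i, giving *tememidi*.

tememidi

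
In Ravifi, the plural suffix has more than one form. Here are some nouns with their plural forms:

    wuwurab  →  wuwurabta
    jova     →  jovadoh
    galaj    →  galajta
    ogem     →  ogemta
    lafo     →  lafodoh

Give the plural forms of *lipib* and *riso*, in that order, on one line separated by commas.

The suffix is conditioned by the final sound: -ta when the stem ends in a consonant (*wuwurab*, *galaj*, *ogem*); -doh when the stem ends in a vowel (*jova*, *lafo*).
*lipib*: final sound = /b/, a consonant → -ta → *lipibta*.
Since the final sound of *riso* is /o/ (a vowel), it takes -doh, giving *risodoh*.

lipibta, risodoh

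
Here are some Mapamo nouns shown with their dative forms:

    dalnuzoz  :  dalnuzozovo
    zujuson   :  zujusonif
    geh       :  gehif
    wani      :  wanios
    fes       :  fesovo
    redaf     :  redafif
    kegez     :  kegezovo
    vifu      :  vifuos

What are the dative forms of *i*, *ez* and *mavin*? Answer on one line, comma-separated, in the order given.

ios, ezovo, mavinif

The suffix is conditioned by the final sound: -ovo when the stem ends in a sibilant (*dalnuzoz*, *fes*, *kegez*); -if when the stem ends in a non-sibilant consonant (*zujuson*, *geh*, *redaf*); -os when the stem ends in a vowel (*wani*, *vifu*).
Since the final sound of *i* is /i/ (a vowel), it takes -os, giving *ios*.
*ez*: final sound = /z/, a sibilant → -ovo → *ezovo*.
The final sound of *mavin* is /n/, which is a non-sibilant consonant, so the suffix is -if, giving *mavinif*.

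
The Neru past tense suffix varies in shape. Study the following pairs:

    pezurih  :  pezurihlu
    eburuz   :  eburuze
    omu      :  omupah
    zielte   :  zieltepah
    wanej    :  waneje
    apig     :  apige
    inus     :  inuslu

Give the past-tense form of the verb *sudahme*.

sudahmepah

The alternation tracks the final sound of the stem — -lu when the stem ends in a voiceless consonant (*pezurih*, *inus*); -e when the stem ends in a voiced consonant (*eburuz*, *wanej*, *apig*); -pah when the stem ends in a vowel (*omu*, *zielte*).
*sudahme*: final sound = /e/, a vowel → -pah → *sudahmepah*.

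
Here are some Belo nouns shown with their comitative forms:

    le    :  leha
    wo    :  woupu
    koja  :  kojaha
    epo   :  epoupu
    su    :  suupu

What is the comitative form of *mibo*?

miboupu

The pattern is rounding harmony: -upu when the last vowel of the stem is a rounded vowel (*wo*, *epo*, *su*); -ha when the last vowel of the stem is an unrounded vowel (*le*, *koja*).
Since the last vowel of *mibo* is /o/ (a rounded vowel), it takes -upu, giving *miboupu*.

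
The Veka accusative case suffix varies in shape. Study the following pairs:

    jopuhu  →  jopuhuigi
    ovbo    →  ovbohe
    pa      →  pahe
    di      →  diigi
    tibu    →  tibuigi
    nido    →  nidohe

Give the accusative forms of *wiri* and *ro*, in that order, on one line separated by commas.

wiriigi, rohe

The pattern is height harmony: -igi when the last vowel of the stem is a high vowel (*jopuhu*, *di*, *tibu*); -he when the last vowel of the stem is a non-high vowel (*ovbo*, *pa*, *nido*).
Since the last vowel of *wiri* is /i/ (a high vowel), it takes -igi, giving *wiriigi*.
*ro* — last vowel /o/ (a non-high vowel) → -he → *rohe*.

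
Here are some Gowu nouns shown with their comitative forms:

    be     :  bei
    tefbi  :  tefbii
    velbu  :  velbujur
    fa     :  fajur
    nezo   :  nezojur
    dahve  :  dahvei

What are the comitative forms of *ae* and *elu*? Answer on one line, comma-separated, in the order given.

The pattern is front/back vowel harmony: -i when the last vowel of the stem is a front vowel (*be*, *tefbi*, *dahve*); -jur when the last vowel of the stem is a back vowel (*velbu*, *fa*, *nezo*).
*ae*: last vowel = /e/, a front vowel → -i → *aei*.
*elu* — last vowel /u/ (a back vowel) → -jur → *elujur*.

aei, elujur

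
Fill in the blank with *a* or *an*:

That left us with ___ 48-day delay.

The indefinite article is chosen by the initial *sound* of the following word, not its spelling.
The number *48* is spoken "forty-…", beginning with /ˈfɔrti/ — a consonant sound.
So the article is *a*: That left us with a 48-day delay.

a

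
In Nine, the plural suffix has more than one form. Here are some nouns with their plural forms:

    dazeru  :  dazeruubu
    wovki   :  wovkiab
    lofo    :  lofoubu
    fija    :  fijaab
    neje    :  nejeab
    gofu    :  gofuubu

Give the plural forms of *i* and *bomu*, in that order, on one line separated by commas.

iab, bomuubu

Looking at the last vowel of each stem: -ubu when the last vowel of the stem is a rounded vowel (*dazeru*, *lofo*, *gofu*); -ab when the last vowel of the stem is an unrounded vowel (*wovki*, *fija*, *neje*).
Since the last vowel of *i* is /i/ (an unrounded vowel), it takes -ab, giving *iab*.
The last vowel of *bomu* is /u/, which is a rounded vowel, so the suffix is -ubu, giving *bomuubu*.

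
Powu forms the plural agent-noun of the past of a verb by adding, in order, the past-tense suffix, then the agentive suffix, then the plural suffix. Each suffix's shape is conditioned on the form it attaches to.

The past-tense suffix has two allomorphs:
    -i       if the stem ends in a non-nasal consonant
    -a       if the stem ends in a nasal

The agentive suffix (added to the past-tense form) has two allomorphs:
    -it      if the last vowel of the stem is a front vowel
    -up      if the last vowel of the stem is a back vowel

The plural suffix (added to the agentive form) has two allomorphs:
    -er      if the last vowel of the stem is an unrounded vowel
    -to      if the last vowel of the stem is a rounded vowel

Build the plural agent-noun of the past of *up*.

upiiter

Since the final consonant of *up* is /p/ (non-nasal), it takes -i, giving *upi*.
Since the last vowel of the past-tense form *upi* is /i/ (a front vowel), it takes -it, giving *upiit*.
The agentive form *upiit* — last vowel /i/ (an unrounded vowel) → -er → *upiiter*.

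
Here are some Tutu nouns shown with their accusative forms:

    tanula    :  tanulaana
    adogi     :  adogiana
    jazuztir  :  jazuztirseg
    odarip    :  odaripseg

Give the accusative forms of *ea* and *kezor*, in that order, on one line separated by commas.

eaana, kezorseg

The alternation tracks the final sound of the stem — -seg when the stem ends in a consonant (*jazuztir*, *odarip*); -ana when the stem ends in a vowel (*tanula*, *adogi*).
*ea*: final sound = /a/, a vowel → -ana → *eaana*.
Since the final sound of *kezor* is /r/ (a consonant), it takes -seg, giving *kezorseg*.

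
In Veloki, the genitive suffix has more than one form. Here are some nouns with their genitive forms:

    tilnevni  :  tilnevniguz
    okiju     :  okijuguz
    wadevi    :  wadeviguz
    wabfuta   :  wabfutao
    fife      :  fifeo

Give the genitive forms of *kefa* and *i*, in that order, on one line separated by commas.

Looking at the last vowel of each stem: -guz when the last vowel of the stem is a high vowel (*tilnevni*, *okiju*, *wadevi*); -o when the last vowel of the stem is a non-high vowel (*wabfuta*, *fife*).
Since the last vowel of *kefa* is /a/ (a non-high vowel), it takes -o, giving *kefao*.
The last vowel of *i* is /i/, which is a high vowel, so the suffix is -guz, giving *iguz*.

kefao, iguz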